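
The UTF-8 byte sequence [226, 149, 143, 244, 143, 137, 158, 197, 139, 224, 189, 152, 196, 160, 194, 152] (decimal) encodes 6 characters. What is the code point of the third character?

Offset 0: leading byte 0xE2 = 11100010 → 3-byte char #1 = E2 95 8F.
Offset 3: leading byte 0xF4 = 11110100 → 4-byte char #2 = F4 8F 89 9E.
Offset 7: leading byte 0xC5 = 11000101 → 2-byte char #3 = C5 8B.
Leading byte 0xC5 = 11000101 matches 110xxxxx → 2-byte sequence.
Byte 1: 0xC5 = 11000101, payload 00101 (5 bits).
Byte 2: 0x8B = 10001011 (10xxxxxx ✓), payload 001011.
Concatenate: 00101001011 = 0x14B (11 bits → U+014B).

U+014B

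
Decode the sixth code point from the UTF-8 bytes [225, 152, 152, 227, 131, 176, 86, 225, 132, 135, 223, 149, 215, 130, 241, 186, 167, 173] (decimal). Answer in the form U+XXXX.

Offset 0: leading byte 0xE1 = 11100001 → 3-byte char #1 = E1 98 98.
Offset 3: leading byte 0xE3 = 11100011 → 3-byte char #2 = E3 83 B0.
Offset 6: leading byte 0x56 = 01010110 → 1-byte char #3 = 56.
Offset 7: leading byte 0xE1 = 11100001 → 3-byte char #4 = E1 84 87.
Offset 10: leading byte 0xDF = 11011111 → 2-byte char #5 = DF 95.
Offset 12: leading byte 0xD7 = 11010111 → 2-byte char #6 = D7 82.
Leading byte 0xD7 = 11010111 matches 110xxxxx → 2-byte sequence.
Byte 1: 0xD7 = 11010111, payload 10111 (5 bits).
Byte 2: 0x82 = 10000010 (10xxxxxx ✓), payload 000010.
Concatenate: 10111000010 = 0x5C2 (11 bits → U+05C2).

U+05C2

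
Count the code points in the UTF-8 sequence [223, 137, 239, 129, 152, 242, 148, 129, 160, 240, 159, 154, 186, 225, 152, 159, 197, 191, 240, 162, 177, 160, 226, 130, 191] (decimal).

Byte at offset 0: 0xDF = 11011111 → 2-byte char (#1). Advance 2.
Byte at offset 2: 0xEF = 11101111 → 3-byte char (#2). Advance 3.
Byte at offset 5: 0xF2 = 11110010 → 4-byte char (#3). Advance 4.
Byte at offset 9: 0xF0 = 11110000 → 4-byte char (#4). Advance 4.
Byte at offset 13: 0xE1 = 11100001 → 3-byte char (#5). Advance 3.
Byte at offset 16: 0xC5 = 11000101 → 2-byte char (#6). Advance 2.
Byte at offset 18: 0xF0 = 11110000 → 4-byte char (#7). Advance 4.
Byte at offset 22: 0xE2 = 11100010 → 3-byte char (#8). Advance 3.
Reached end at offset 25 after 8 code points.

8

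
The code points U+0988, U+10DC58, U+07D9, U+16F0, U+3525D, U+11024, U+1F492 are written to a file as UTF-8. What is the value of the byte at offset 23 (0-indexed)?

0x92

U+0988 → 3-byte form E0 A6 88 at offsets 0–2.
U+10DC58 → 4-byte form F4 8D B1 98 at offsets 3–6.
U+07D9 → 2-byte form DF 99 at offsets 7–8.
U+16F0 → 3-byte form E1 9B B0 at offsets 9–11.
U+3525D → 4-byte form F0 B5 89 9D at offsets 12–15.
U+11024 → 4-byte form F0 91 80 A4 at offsets 16–19.
U+1F492 → 4-byte form F0 9F 92 92 at offsets 20–23.
Offset 23 falls in char 7's range; it's byte 4 of F0 9F 92 92 = 0x92.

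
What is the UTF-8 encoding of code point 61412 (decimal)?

EE BF A4

U+EFE4 = 0xEFE4 = 61412 decimal. In range U+0800–U+FFFF → 3-byte form: 1110xxxx 10xxxxxx 10xxxxxx.
Binary (16 bits): 1110111111100100.
Split 4+6+6: 1110 | 111111 | 100100.
Byte 1: 11101110 = 0xEE.
Byte 2: 10111111 = 0xBF.
Byte 3: 10100100 = 0xA4.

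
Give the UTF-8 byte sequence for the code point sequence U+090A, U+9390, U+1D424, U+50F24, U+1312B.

E0 A4 8A E9 8E 90 F0 9D 90 A4 F1 90 BC A4 F0 93 84 AB

U+090A: 3-byte form → E0 A4 8A.
U+9390: 3-byte form → E9 8E 90.
U+1D424: 4-byte form → F0 9D 90 A4.
U+50F24: 4-byte form → F1 90 BC A4.
U+1312B: 4-byte form → F0 93 84 AB.
Concatenated (18 bytes): E0 A4 8A E9 8E 90 F0 9D 90 A4 F1 90 BC A4 F0 93 84 AB.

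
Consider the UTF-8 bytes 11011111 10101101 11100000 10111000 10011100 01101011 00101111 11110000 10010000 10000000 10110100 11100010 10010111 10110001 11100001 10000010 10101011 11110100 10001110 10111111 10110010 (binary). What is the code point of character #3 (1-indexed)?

Offset 0: leading byte 0xDF = 11011111 → 2-byte char #1 = DF AD.
Offset 2: leading byte 0xE0 = 11100000 → 3-byte char #2 = E0 B8 9C.
Offset 5: leading byte 0x6B = 01101011 → 1-byte char #3 = 6B.
Leading byte 0x6B = 01101011 matches 0xxxxxxx → 1-byte sequence.
Byte 1: 0x6B = 01101011, payload 1101011 (7 bits).
Concatenate: 1101011 = 0x6B (7 bits → U+006B).

U+006B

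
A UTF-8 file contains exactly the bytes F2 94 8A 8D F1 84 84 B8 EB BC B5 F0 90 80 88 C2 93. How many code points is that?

Byte at offset 0: 0xF2 = 11110010 → 4-byte char (#1). Advance 4.
Byte at offset 4: 0xF1 = 11110001 → 4-byte char (#2). Advance 4.
Byte at offset 8: 0xEB = 11101011 → 3-byte char (#3). Advance 3.
Byte at offset 11: 0xF0 = 11110000 → 4-byte char (#4). Advance 4.
Byte at offset 15: 0xC2 = 11000010 → 2-byte char (#5). Advance 2.
Reached end at offset 17 after 5 code points.

5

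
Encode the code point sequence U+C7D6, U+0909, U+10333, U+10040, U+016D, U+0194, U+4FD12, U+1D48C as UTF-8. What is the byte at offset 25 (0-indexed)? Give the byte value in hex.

U+C7D6 → 3-byte form EC 9F 96 at offsets 0–2.
U+0909 → 3-byte form E0 A4 89 at offsets 3–5.
U+10333 → 4-byte form F0 90 8C B3 at offsets 6–9.
U+10040 → 4-byte form F0 90 81 80 at offsets 10–13.
U+016D → 2-byte form C5 AD at offsets 14–15.
U+0194 → 2-byte form C6 94 at offsets 16–17.
U+4FD12 → 4-byte form F1 8F B4 92 at offsets 18–21.
U+1D48C → 4-byte form F0 9D 92 8C at offsets 22–25.
Offset 25 falls in char 8's range; it's byte 4 of F0 9D 92 8C = 0x8C.

0x8C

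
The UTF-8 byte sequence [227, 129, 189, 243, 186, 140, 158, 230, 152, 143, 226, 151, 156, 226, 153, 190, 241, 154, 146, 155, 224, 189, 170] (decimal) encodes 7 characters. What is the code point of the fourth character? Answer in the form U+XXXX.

U+25DC

Offset 0: leading byte 0xE3 = 11100011 → 3-byte char #1 = E3 81 BD.
Offset 3: leading byte 0xF3 = 11110011 → 4-byte char #2 = F3 BA 8C 9E.
Offset 7: leading byte 0xE6 = 11100110 → 3-byte char #3 = E6 98 8F.
Offset 10: leading byte 0xE2 = 11100010 → 3-byte char #4 = E2 97 9C.
Leading byte 0xE2 = 11100010 matches 1110xxxx → 3-byte sequence.
Byte 1: 0xE2 = 11100010, payload 0010 (4 bits).
Byte 2: 0x97 = 10010111 (10xxxxxx ✓), payload 010111.
Byte 3: 0x9C = 10011100 (10xxxxxx ✓), payload 011100.
Concatenate: 0010010111011100 = 0x25DC (16 bits → U+25DC).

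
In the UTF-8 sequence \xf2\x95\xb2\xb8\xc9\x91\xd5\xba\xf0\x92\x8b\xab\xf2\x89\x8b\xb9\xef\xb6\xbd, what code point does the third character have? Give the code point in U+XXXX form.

U+057A

Offset 0: leading byte 0xF2 = 11110010 → 4-byte char #1 = F2 95 B2 B8.
Offset 4: leading byte 0xC9 = 11001001 → 2-byte char #2 = C9 91.
Offset 6: leading byte 0xD5 = 11010101 → 2-byte char #3 = D5 BA.
Leading byte 0xD5 = 11010101 matches 110xxxxx → 2-byte sequence.
Byte 1: 0xD5 = 11010101, payload 10101 (5 bits).
Byte 2: 0xBA = 10111010 (10xxxxxx ✓), payload 111010.
Concatenate: 10101111010 = 0x57A (11 bits → U+057A).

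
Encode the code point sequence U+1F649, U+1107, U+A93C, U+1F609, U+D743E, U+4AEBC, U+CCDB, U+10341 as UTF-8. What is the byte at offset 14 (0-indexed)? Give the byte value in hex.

0xF3

U+1F649 → 4-byte form F0 9F 99 89 at offsets 0–3.
U+1107 → 3-byte form E1 84 87 at offsets 4–6.
U+A93C → 3-byte form EA A4 BC at offsets 7–9.
U+1F609 → 4-byte form F0 9F 98 89 at offsets 10–13.
U+D743E → 4-byte form F3 97 90 BE at offsets 14–17.
Offset 14 falls in char 5's range; it's byte 1 of F3 97 90 BE = 0xF3.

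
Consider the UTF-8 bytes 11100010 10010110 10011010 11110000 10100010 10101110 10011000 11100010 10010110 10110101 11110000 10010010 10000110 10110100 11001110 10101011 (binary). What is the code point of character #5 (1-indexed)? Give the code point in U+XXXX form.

U+03AB

Offset 0: leading byte 0xE2 = 11100010 → 3-byte char #1 = E2 96 9A.
Offset 3: leading byte 0xF0 = 11110000 → 4-byte char #2 = F0 A2 AE 98.
Offset 7: leading byte 0xE2 = 11100010 → 3-byte char #3 = E2 96 B5.
Offset 10: leading byte 0xF0 = 11110000 → 4-byte char #4 = F0 92 86 B4.
Offset 14: leading byte 0xCE = 11001110 → 2-byte char #5 = CE AB.
Leading byte 0xCE = 11001110 matches 110xxxxx → 2-byte sequence.
Byte 1: 0xCE = 11001110, payload 01110 (5 bits).
Byte 2: 0xAB = 10101011 (10xxxxxx ✓), payload 101011.
Concatenate: 01110101011 = 0x3AB (11 bits → U+03AB).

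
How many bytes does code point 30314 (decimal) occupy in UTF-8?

U+766A = 0x766A. UTF-8 uses 1 byte below 0x80, 2 below 0x800, 3 below 0x10000, 4 up to 0x10FFFF. 0x766A is in U+0800–U+FFFF → 3 bytes.

3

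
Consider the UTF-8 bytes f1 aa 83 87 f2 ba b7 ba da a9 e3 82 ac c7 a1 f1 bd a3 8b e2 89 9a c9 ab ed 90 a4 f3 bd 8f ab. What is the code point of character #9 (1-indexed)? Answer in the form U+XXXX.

Offset 0: leading byte 0xF1 = 11110001 → 4-byte char #1 = F1 AA 83 87.
Offset 4: leading byte 0xF2 = 11110010 → 4-byte char #2 = F2 BA B7 BA.
Offset 8: leading byte 0xDA = 11011010 → 2-byte char #3 = DA A9.
Offset 10: leading byte 0xE3 = 11100011 → 3-byte char #4 = E3 82 AC.
Offset 13: leading byte 0xC7 = 11000111 → 2-byte char #5 = C7 A1.
Offset 15: leading byte 0xF1 = 11110001 → 4-byte char #6 = F1 BD A3 8B.
Offset 19: leading byte 0xE2 = 11100010 → 3-byte char #7 = E2 89 9A.
Offset 22: leading byte 0xC9 = 11001001 → 2-byte char #8 = C9 AB.
Offset 24: leading byte 0xED = 11101101 → 3-byte char #9 = ED 90 A4.
Leading byte 0xED = 11101101 matches 1110xxxx → 3-byte sequence.
Byte 1: 0xED = 11101101, payload 1101 (4 bits).
Byte 2: 0x90 = 10010000 (10xxxxxx ✓), payload 010000.
Byte 3: 0xA4 = 10100100 (10xxxxxx ✓), payload 100100.
Concatenate: 1101010000100100 = 0xD424 (16 bits → U+D424).

U+D424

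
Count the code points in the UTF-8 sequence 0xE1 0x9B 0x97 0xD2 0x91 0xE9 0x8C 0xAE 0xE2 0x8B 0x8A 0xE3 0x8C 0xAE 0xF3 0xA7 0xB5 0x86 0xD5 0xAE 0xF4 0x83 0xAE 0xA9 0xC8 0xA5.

Byte at offset 0: 0xE1 = 11100001 → 3-byte char (#1). Advance 3.
Byte at offset 3: 0xD2 = 11010010 → 2-byte char (#2). Advance 2.
Byte at offset 5: 0xE9 = 11101001 → 3-byte char (#3). Advance 3.
Byte at offset 8: 0xE2 = 11100010 → 3-byte char (#4). Advance 3.
Byte at offset 11: 0xE3 = 11100011 → 3-byte char (#5). Advance 3.
Byte at offset 14: 0xF3 = 11110011 → 4-byte char (#6). Advance 4.
Byte at offset 18: 0xD5 = 11010101 → 2-byte char (#7). Advance 2.
Byte at offset 20: 0xF4 = 11110100 → 4-byte char (#8). Advance 4.
Byte at offset 24: 0xC8 = 11001000 → 2-byte char (#9). Advance 2.
Reached end at offset 26 after 9 code points.

9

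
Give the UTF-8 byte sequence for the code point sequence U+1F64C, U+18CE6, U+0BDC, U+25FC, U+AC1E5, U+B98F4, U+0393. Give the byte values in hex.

F0 9F 99 8C F0 98 B3 A6 E0 AF 9C E2 97 BC F2 AC 87 A5 F2 B9 A3 B4 CE 93

U+1F64C: 4-byte form → F0 9F 99 8C.
U+18CE6: 4-byte form → F0 98 B3 A6.
U+0BDC: 3-byte form → E0 AF 9C.
U+25FC: 3-byte form → E2 97 BC.
U+AC1E5: 4-byte form → F2 AC 87 A5.
U+B98F4: 4-byte form → F2 B9 A3 B4.
U+0393: 2-byte form → CE 93.
Concatenated (24 bytes): F0 9F 99 8C F0 98 B3 A6 E0 AF 9C E2 97 BC F2 AC 87 A5 F2 B9 A3 B4 CE 93.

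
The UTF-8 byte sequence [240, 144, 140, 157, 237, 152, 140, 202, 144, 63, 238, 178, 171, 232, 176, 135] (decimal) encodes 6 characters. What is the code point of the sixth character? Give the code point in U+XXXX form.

U+8C07

Offset 0: leading byte 0xF0 = 11110000 → 4-byte char #1 = F0 90 8C 9D.
Offset 4: leading byte 0xED = 11101101 → 3-byte char #2 = ED 98 8C.
Offset 7: leading byte 0xCA = 11001010 → 2-byte char #3 = CA 90.
Offset 9: leading byte 0x3F = 00111111 → 1-byte char #4 = 3F.
Offset 10: leading byte 0xEE = 11101110 → 3-byte char #5 = EE B2 AB.
Offset 13: leading byte 0xE8 = 11101000 → 3-byte char #6 = E8 B0 87.
Leading byte 0xE8 = 11101000 matches 1110xxxx → 3-byte sequence.
Byte 1: 0xE8 = 11101000, payload 1000 (4 bits).
Byte 2: 0xB0 = 10110000 (10xxxxxx ✓), payload 110000.
Byte 3: 0x87 = 10000111 (10xxxxxx ✓), payload 000111.
Concatenate: 1000110000000111 = 0x8C07 (16 bits → U+8C07).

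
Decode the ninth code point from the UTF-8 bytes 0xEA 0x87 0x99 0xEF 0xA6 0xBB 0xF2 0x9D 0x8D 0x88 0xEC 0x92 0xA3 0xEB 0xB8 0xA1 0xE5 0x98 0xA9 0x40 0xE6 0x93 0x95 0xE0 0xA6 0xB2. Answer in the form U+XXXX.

Offset 0: leading byte 0xEA = 11101010 → 3-byte char #1 = EA 87 99.
Offset 3: leading byte 0xEF = 11101111 → 3-byte char #2 = EF A6 BB.
Offset 6: leading byte 0xF2 = 11110010 → 4-byte char #3 = F2 9D 8D 88.
Offset 10: leading byte 0xEC = 11101100 → 3-byte char #4 = EC 92 A3.
Offset 13: leading byte 0xEB = 11101011 → 3-byte char #5 = EB B8 A1.
Offset 16: leading byte 0xE5 = 11100101 → 3-byte char #6 = E5 98 A9.
Offset 19: leading byte 0x40 = 01000000 → 1-byte char #7 = 40.
Offset 20: leading byte 0xE6 = 11100110 → 3-byte char #8 = E6 93 95.
Offset 23: leading byte 0xE0 = 11100000 → 3-byte char #9 = E0 A6 B2.
Leading byte 0xE0 = 11100000 matches 1110xxxx → 3-byte sequence.
Byte 1: 0xE0 = 11100000, payload 0000 (4 bits).
Byte 2: 0xA6 = 10100110 (10xxxxxx ✓), payload 100110.
Byte 3: 0xB2 = 10110010 (10xxxxxx ✓), payload 110010.
Concatenate: 0000100110110010 = 0x9B2 (16 bits → U+09B2).

U+09B2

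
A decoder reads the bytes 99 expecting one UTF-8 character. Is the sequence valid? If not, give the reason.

Byte 0x99 = 10011001 has the form 10xxxxxx — a continuation byte — but there is no preceding leading byte.

invalid (continuation byte with no leading byte)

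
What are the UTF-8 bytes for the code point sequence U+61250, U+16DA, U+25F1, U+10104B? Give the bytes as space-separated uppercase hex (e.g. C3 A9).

U+61250: 4-byte form → F1 A1 89 90.
U+16DA: 3-byte form → E1 9B 9A.
U+25F1: 3-byte form → E2 97 B1.
U+10104B: 4-byte form → F4 81 81 8B.
Concatenated (14 bytes): F1 A1 89 90 E1 9B 9A E2 97 B1 F4 81 81 8B.

F1 A1 89 90 E1 9B 9A E2 97 B1 F4 81 81 8B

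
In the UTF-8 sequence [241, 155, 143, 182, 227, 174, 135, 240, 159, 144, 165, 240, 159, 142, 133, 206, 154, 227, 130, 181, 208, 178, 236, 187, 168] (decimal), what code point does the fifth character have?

U+039A

Offset 0: leading byte 0xF1 = 11110001 → 4-byte char #1 = F1 9B 8F B6.
Offset 4: leading byte 0xE3 = 11100011 → 3-byte char #2 = E3 AE 87.
Offset 7: leading byte 0xF0 = 11110000 → 4-byte char #3 = F0 9F 90 A5.
Offset 11: leading byte 0xF0 = 11110000 → 4-byte char #4 = F0 9F 8E 85.
Offset 15: leading byte 0xCE = 11001110 → 2-byte char #5 = CE 9A.
Leading byte 0xCE = 11001110 matches 110xxxxx → 2-byte sequence.
Byte 1: 0xCE = 11001110, payload 01110 (5 bits).
Byte 2: 0x9A = 10011010 (10xxxxxx ✓), payload 011010.
Concatenate: 01110011010 = 0x39A (11 bits → U+039A).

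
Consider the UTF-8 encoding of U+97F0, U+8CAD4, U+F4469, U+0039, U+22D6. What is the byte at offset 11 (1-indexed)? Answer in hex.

0xA9

1-indexed offset 11 is 0-indexed offset 10.
U+97F0 → 3-byte form E9 9F B0 at offsets 0–2.
U+8CAD4 → 4-byte form F2 8C AB 94 at offsets 3–6.
U+F4469 → 4-byte form F3 B4 91 A9 at offsets 7–10.
Offset 10 falls in char 3's range; it's byte 4 of F3 B4 91 A9 = 0xA9.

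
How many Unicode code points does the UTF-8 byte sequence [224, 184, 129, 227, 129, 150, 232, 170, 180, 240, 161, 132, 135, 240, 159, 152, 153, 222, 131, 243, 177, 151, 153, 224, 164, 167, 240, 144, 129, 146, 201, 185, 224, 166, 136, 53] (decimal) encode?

Byte at offset 0: 0xE0 = 11100000 → 3-byte char (#1). Advance 3.
Byte at offset 3: 0xE3 = 11100011 → 3-byte char (#2). Advance 3.
Byte at offset 6: 0xE8 = 11101000 → 3-byte char (#3). Advance 3.
Byte at offset 9: 0xF0 = 11110000 → 4-byte char (#4). Advance 4.
Byte at offset 13: 0xF0 = 11110000 → 4-byte char (#5). Advance 4.
Byte at offset 17: 0xDE = 11011110 → 2-byte char (#6). Advance 2.
Byte at offset 19: 0xF3 = 11110011 → 4-byte char (#7). Advance 4.
Byte at offset 23: 0xE0 = 11100000 → 3-byte char (#8). Advance 3.
Byte at offset 26: 0xF0 = 11110000 → 4-byte char (#9). Advance 4.
Byte at offset 30: 0xC9 = 11001001 → 2-byte char (#10). Advance 2.
Byte at offset 32: 0xE0 = 11100000 → 3-byte char (#11). Advance 3.
Byte at offset 35: 0x35 = 00110101 → 1-byte char (#12). Advance 1.
Reached end at offset 36 after 12 code points.

12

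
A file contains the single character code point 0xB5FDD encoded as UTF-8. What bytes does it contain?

U+B5FDD = 0xB5FDD = 745437 decimal. In range U+10000–U+10FFFF → 4-byte form: 11110xxx 10xxxxxx 10xxxxxx 10xxxxxx.
Binary (21 bits): 010110101111111011101.
Split 3+6+6+6: 010 | 110101 | 111111 | 011101.
Byte 1: 11110010 = 0xF2.
Byte 2: 10110101 = 0xB5.
Byte 3: 10111111 = 0xBF.
Byte 4: 10011101 = 0x9D.

F2 B5 BF 9D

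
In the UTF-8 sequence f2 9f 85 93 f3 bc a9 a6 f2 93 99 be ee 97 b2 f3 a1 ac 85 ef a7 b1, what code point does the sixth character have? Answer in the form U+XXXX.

Offset 0: leading byte 0xF2 = 11110010 → 4-byte char #1 = F2 9F 85 93.
Offset 4: leading byte 0xF3 = 11110011 → 4-byte char #2 = F3 BC A9 A6.
Offset 8: leading byte 0xF2 = 11110010 → 4-byte char #3 = F2 93 99 BE.
Offset 12: leading byte 0xEE = 11101110 → 3-byte char #4 = EE 97 B2.
Offset 15: leading byte 0xF3 = 11110011 → 4-byte char #5 = F3 A1 AC 85.
Offset 19: leading byte 0xEF = 11101111 → 3-byte char #6 = EF A7 B1.
Leading byte 0xEF = 11101111 matches 1110xxxx → 3-byte sequence.
Byte 1: 0xEF = 11101111, payload 1111 (4 bits).
Byte 2: 0xA7 = 10100111 (10xxxxxx ✓), payload 100111.
Byte 3: 0xB1 = 10110001 (10xxxxxx ✓), payload 110001.
Concatenate: 1111100111110001 = 0xF9F1 (16 bits → U+F9F1).

U+F9F1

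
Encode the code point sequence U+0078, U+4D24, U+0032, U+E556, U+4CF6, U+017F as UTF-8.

U+0078: 1-byte form → 78.
U+4D24: 3-byte form → E4 B4 A4.
U+0032: 1-byte form → 32.
U+E556: 3-byte form → EE 95 96.
U+4CF6: 3-byte form → E4 B3 B6.
U+017F: 2-byte form → C5 BF.
Concatenated (13 bytes): 78 E4 B4 A4 32 EE 95 96 E4 B3 B6 C5 BF.

78 E4 B4 A4 32 EE 95 96 E4 B3 B6 C5 BF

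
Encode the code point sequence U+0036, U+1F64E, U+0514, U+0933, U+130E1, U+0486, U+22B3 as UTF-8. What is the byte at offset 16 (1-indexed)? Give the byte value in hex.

1-indexed offset 16 is 0-indexed offset 15.
U+0036 → 1-byte form 36 at offsets 0–0.
U+1F64E → 4-byte form F0 9F 99 8E at offsets 1–4.
U+0514 → 2-byte form D4 94 at offsets 5–6.
U+0933 → 3-byte form E0 A4 B3 at offsets 7–9.
U+130E1 → 4-byte form F0 93 83 A1 at offsets 10–13.
U+0486 → 2-byte form D2 86 at offsets 14–15.
Offset 15 falls in char 6's range; it's byte 2 of D2 86 = 0x86.

0x86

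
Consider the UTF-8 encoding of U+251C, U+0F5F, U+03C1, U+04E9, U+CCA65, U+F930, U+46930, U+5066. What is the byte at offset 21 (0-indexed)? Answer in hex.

0xE5

U+251C → 3-byte form E2 94 9C at offsets 0–2.
U+0F5F → 3-byte form E0 BD 9F at offsets 3–5.
U+03C1 → 2-byte form CF 81 at offsets 6–7.
U+04E9 → 2-byte form D3 A9 at offsets 8–9.
U+CCA65 → 4-byte form F3 8C A9 A5 at offsets 10–13.
U+F930 → 3-byte form EF A4 B0 at offsets 14–16.
U+46930 → 4-byte form F1 86 A4 B0 at offsets 17–20.
U+5066 → 3-byte form E5 81 A6 at offsets 21–23.
Offset 21 falls in char 8's range; it's byte 1 of E5 81 A6 = 0xE5.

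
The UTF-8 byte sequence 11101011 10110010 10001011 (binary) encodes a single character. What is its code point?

Leading byte 0xEB = 11101011 matches 1110xxxx → 3-byte sequence.
Byte 1: 0xEB = 11101011, payload 1011 (4 bits).
Byte 2: 0xB2 = 10110010 (10xxxxxx ✓), payload 110010.
Byte 3: 0x8B = 10001011 (10xxxxxx ✓), payload 001011.
Concatenate: 1011110010001011 = 0xBC8B (16 bits → U+BC8B).

U+BC8B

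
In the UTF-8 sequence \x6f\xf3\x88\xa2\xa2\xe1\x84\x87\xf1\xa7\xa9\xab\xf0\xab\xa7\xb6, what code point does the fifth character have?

U+2B9F6

Offset 0: leading byte 0x6F = 01101111 → 1-byte char #1 = 6F.
Offset 1: leading byte 0xF3 = 11110011 → 4-byte char #2 = F3 88 A2 A2.
Offset 5: leading byte 0xE1 = 11100001 → 3-byte char #3 = E1 84 87.
Offset 8: leading byte 0xF1 = 11110001 → 4-byte char #4 = F1 A7 A9 AB.
Offset 12: leading byte 0xF0 = 11110000 → 4-byte char #5 = F0 AB A7 B6.
Leading byte 0xF0 = 11110000 matches 11110xxx → 4-byte sequence.
Byte 1: 0xF0 = 11110000, payload 000 (3 bits).
Byte 2: 0xAB = 10101011 (10xxxxxx ✓), payload 101011.
Byte 3: 0xA7 = 10100111 (10xxxxxx ✓), payload 100111.
Byte 4: 0xB6 = 10110110 (10xxxxxx ✓), payload 110110.
Concatenate: 000101011100111110110 = 0x2B9F6 (21 bits → U+2B9F6).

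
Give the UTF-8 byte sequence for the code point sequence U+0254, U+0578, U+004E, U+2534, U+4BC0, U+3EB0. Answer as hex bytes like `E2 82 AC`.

U+0254: 2-byte form → C9 94.
U+0578: 2-byte form → D5 B8.
U+004E: 1-byte form → 4E.
U+2534: 3-byte form → E2 94 B4.
U+4BC0: 3-byte form → E4 AF 80.
U+3EB0: 3-byte form → E3 BA B0.
Concatenated (14 bytes): C9 94 D5 B8 4E E2 94 B4 E4 AF 80 E3 BA B0.

C9 94 D5 B8 4E E2 94 B4 E4 AF 80 E3 BA B0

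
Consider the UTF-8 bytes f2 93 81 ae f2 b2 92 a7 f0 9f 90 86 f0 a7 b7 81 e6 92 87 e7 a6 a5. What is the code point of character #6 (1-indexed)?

U+79A5

Offset 0: leading byte 0xF2 = 11110010 → 4-byte char #1 = F2 93 81 AE.
Offset 4: leading byte 0xF2 = 11110010 → 4-byte char #2 = F2 B2 92 A7.
Offset 8: leading byte 0xF0 = 11110000 → 4-byte char #3 = F0 9F 90 86.
Offset 12: leading byte 0xF0 = 11110000 → 4-byte char #4 = F0 A7 B7 81.
Offset 16: leading byte 0xE6 = 11100110 → 3-byte char #5 = E6 92 87.
Offset 19: leading byte 0xE7 = 11100111 → 3-byte char #6 = E7 A6 A5.
Leading byte 0xE7 = 11100111 matches 1110xxxx → 3-byte sequence.
Byte 1: 0xE7 = 11100111, payload 0111 (4 bits).
Byte 2: 0xA6 = 10100110 (10xxxxxx ✓), payload 100110.
Byte 3: 0xA5 = 10100101 (10xxxxxx ✓), payload 100101.
Concatenate: 0111100110100101 = 0x79A5 (16 bits → U+79A5).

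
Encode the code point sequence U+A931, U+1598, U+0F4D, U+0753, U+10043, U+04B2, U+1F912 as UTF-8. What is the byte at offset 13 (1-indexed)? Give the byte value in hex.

0x90

1-indexed offset 13 is 0-indexed offset 12.
U+A931 → 3-byte form EA A4 B1 at offsets 0–2.
U+1598 → 3-byte form E1 96 98 at offsets 3–5.
U+0F4D → 3-byte form E0 BD 8D at offsets 6–8.
U+0753 → 2-byte form DD 93 at offsets 9–10.
U+10043 → 4-byte form F0 90 81 83 at offsets 11–14.
Offset 12 falls in char 5's range; it's byte 2 of F0 90 81 83 = 0x90.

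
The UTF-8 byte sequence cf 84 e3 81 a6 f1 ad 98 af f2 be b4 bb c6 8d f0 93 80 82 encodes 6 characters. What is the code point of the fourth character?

U+BED3B

Offset 0: leading byte 0xCF = 11001111 → 2-byte char #1 = CF 84.
Offset 2: leading byte 0xE3 = 11100011 → 3-byte char #2 = E3 81 A6.
Offset 5: leading byte 0xF1 = 11110001 → 4-byte char #3 = F1 AD 98 AF.
Offset 9: leading byte 0xF2 = 11110010 → 4-byte char #4 = F2 BE B4 BB.
Leading byte 0xF2 = 11110010 matches 11110xxx → 4-byte sequence.
Byte 1: 0xF2 = 11110010, payload 010 (3 bits).
Byte 2: 0xBE = 10111110 (10xxxxxx ✓), payload 111110.
Byte 3: 0xB4 = 10110100 (10xxxxxx ✓), payload 110100.
Byte 4: 0xBB = 10111011 (10xxxxxx ✓), payload 111011.
Concatenate: 010111110110100111011 = 0xBED3B (21 bits → U+BED3B).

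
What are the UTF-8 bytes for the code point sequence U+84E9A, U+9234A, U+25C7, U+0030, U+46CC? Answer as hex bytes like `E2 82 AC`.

U+84E9A: 4-byte form → F2 84 BA 9A.
U+9234A: 4-byte form → F2 92 8D 8A.
U+25C7: 3-byte form → E2 97 87.
U+0030: 1-byte form → 30.
U+46CC: 3-byte form → E4 9B 8C.
Concatenated (15 bytes): F2 84 BA 9A F2 92 8D 8A E2 97 87 30 E4 9B 8C.

F2 84 BA 9A F2 92 8D 8A E2 97 87 30 E4 9B 8C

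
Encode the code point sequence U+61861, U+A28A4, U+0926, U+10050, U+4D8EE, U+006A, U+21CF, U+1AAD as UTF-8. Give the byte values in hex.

F1 A1 A1 A1 F2 A2 A2 A4 E0 A4 A6 F0 90 81 90 F1 8D A3 AE 6A E2 87 8F E1 AA AD

U+61861: 4-byte form → F1 A1 A1 A1.
U+A28A4: 4-byte form → F2 A2 A2 A4.
U+0926: 3-byte form → E0 A4 A6.
U+10050: 4-byte form → F0 90 81 90.
U+4D8EE: 4-byte form → F1 8D A3 AE.
U+006A: 1-byte form → 6A.
U+21CF: 3-byte form → E2 87 8F.
U+1AAD: 3-byte form → E1 AA AD.
Concatenated (26 bytes): F1 A1 A1 A1 F2 A2 A2 A4 E0 A4 A6 F0 90 81 90 F1 8D A3 AE 6A E2 87 8F E1 AA AD.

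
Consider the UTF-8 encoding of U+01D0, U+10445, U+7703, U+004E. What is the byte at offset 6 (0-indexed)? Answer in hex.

U+01D0 → 2-byte form C7 90 at offsets 0–1.
U+10445 → 4-byte form F0 90 91 85 at offsets 2–5.
U+7703 → 3-byte form E7 9C 83 at offsets 6–8.
Offset 6 falls in char 3's range; it's byte 1 of E7 9C 83 = 0xE7.

0xE7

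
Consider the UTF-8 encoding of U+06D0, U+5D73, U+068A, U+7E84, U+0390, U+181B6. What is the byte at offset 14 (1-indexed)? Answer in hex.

1-indexed offset 14 is 0-indexed offset 13.
U+06D0 → 2-byte form DB 90 at offsets 0–1.
U+5D73 → 3-byte form E5 B5 B3 at offsets 2–4.
U+068A → 2-byte form DA 8A at offsets 5–6.
U+7E84 → 3-byte form E7 BA 84 at offsets 7–9.
U+0390 → 2-byte form CE 90 at offsets 10–11.
U+181B6 → 4-byte form F0 98 86 B6 at offsets 12–15.
Offset 13 falls in char 6's range; it's byte 2 of F0 98 86 B6 = 0x98.

0x98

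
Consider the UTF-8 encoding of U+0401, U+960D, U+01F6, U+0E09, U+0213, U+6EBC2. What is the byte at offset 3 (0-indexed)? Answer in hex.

U+0401 → 2-byte form D0 81 at offsets 0–1.
U+960D → 3-byte form E9 98 8D at offsets 2–4.
Offset 3 falls in char 2's range; it's byte 2 of E9 98 8D = 0x98.

0x98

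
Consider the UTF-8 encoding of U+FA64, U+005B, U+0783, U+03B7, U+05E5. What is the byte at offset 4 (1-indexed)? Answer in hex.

1-indexed offset 4 is 0-indexed offset 3.
U+FA64 → 3-byte form EF A9 A4 at offsets 0–2.
U+005B → 1-byte form 5B at offsets 3–3.
Offset 3 falls in char 2's range; it's byte 1 of 5B = 0x5B.

0x5B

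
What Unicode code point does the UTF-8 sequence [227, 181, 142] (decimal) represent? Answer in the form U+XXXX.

Leading byte 0xE3 = 11100011 matches 1110xxxx → 3-byte sequence.
Byte 1: 0xE3 = 11100011, payload 0011 (4 bits).
Byte 2: 0xB5 = 10110101 (10xxxxxx ✓), payload 110101.
Byte 3: 0x8E = 10001110 (10xxxxxx ✓), payload 001110.
Concatenate: 0011110101001110 = 0x3D4E (16 bits → U+3D4E).

U+3D4E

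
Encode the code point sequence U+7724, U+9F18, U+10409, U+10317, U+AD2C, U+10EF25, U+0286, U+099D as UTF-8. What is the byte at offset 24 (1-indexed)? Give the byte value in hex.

0xE0

1-indexed offset 24 is 0-indexed offset 23.
U+7724 → 3-byte form E7 9C A4 at offsets 0–2.
U+9F18 → 3-byte form E9 BC 98 at offsets 3–5.
U+10409 → 4-byte form F0 90 90 89 at offsets 6–9.
U+10317 → 4-byte form F0 90 8C 97 at offsets 10–13.
U+AD2C → 3-byte form EA B4 AC at offsets 14–16.
U+10EF25 → 4-byte form F4 8E BC A5 at offsets 17–20.
U+0286 → 2-byte form CA 86 at offsets 21–22.
U+099D → 3-byte form E0 A6 9D at offsets 23–25.
Offset 23 falls in char 8's range; it's byte 1 of E0 A6 9D = 0xE0.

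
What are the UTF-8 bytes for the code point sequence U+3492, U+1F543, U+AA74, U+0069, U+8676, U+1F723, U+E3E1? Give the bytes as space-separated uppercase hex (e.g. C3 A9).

E3 92 92 F0 9F 95 83 EA A9 B4 69 E8 99 B6 F0 9F 9C A3 EE 8F A1

U+3492: 3-byte form → E3 92 92.
U+1F543: 4-byte form → F0 9F 95 83.
U+AA74: 3-byte form → EA A9 B4.
U+0069: 1-byte form → 69.
U+8676: 3-byte form → E8 99 B6.
U+1F723: 4-byte form → F0 9F 9C A3.
U+E3E1: 3-byte form → EE 8F A1.
Concatenated (21 bytes): E3 92 92 F0 9F 95 83 EA A9 B4 69 E8 99 B6 F0 9F 9C A3 EE 8F A1.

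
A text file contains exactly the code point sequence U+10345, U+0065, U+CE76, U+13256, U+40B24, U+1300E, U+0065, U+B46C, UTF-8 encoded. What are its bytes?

F0 90 8D 85 65 EC B9 B6 F0 93 89 96 F1 80 AC A4 F0 93 80 8E 65 EB 91 AC

U+10345: 4-byte form → F0 90 8D 85.
U+0065: 1-byte form → 65.
U+CE76: 3-byte form → EC B9 B6.
U+13256: 4-byte form → F0 93 89 96.
U+40B24: 4-byte form → F1 80 AC A4.
U+1300E: 4-byte form → F0 93 80 8E.
U+0065: 1-byte form → 65.
U+B46C: 3-byte form → EB 91 AC.
Concatenated (24 bytes): F0 90 8D 85 65 EC B9 B6 F0 93 89 96 F1 80 AC A4 F0 93 80 8E 65 EB 91 AC.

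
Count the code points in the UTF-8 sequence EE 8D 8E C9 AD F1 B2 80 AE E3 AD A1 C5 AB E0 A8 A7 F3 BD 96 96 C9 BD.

Byte at offset 0: 0xEE = 11101110 → 3-byte char (#1). Advance 3.
Byte at offset 3: 0xC9 = 11001001 → 2-byte char (#2). Advance 2.
Byte at offset 5: 0xF1 = 11110001 → 4-byte char (#3). Advance 4.
Byte at offset 9: 0xE3 = 11100011 → 3-byte char (#4). Advance 3.
Byte at offset 12: 0xC5 = 11000101 → 2-byte char (#5). Advance 2.
Byte at offset 14: 0xE0 = 11100000 → 3-byte char (#6). Advance 3.
Byte at offset 17: 0xF3 = 11110011 → 4-byte char (#7). Advance 4.
Byte at offset 21: 0xC9 = 11001001 → 2-byte char (#8). Advance 2.
Reached end at offset 23 after 8 code points.

8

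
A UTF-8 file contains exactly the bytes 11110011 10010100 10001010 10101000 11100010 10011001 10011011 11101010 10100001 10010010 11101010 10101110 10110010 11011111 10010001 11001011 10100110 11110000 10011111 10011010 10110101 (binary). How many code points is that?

Byte at offset 0: 0xF3 = 11110011 → 4-byte char (#1). Advance 4.
Byte at offset 4: 0xE2 = 11100010 → 3-byte char (#2). Advance 3.
Byte at offset 7: 0xEA = 11101010 → 3-byte char (#3). Advance 3.
Byte at offset 10: 0xEA = 11101010 → 3-byte char (#4). Advance 3.
Byte at offset 13: 0xDF = 11011111 → 2-byte char (#5). Advance 2.
Byte at offset 15: 0xCB = 11001011 → 2-byte char (#6). Advance 2.
Byte at offset 17: 0xF0 = 11110000 → 4-byte char (#7). Advance 4.
Reached end at offset 21 after 7 code points.

7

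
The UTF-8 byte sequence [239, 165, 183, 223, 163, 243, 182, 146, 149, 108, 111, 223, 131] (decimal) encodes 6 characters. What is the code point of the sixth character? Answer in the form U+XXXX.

U+07C3

Offset 0: leading byte 0xEF = 11101111 → 3-byte char #1 = EF A5 B7.
Offset 3: leading byte 0xDF = 11011111 → 2-byte char #2 = DF A3.
Offset 5: leading byte 0xF3 = 11110011 → 4-byte char #3 = F3 B6 92 95.
Offset 9: leading byte 0x6C = 01101100 → 1-byte char #4 = 6C.
Offset 10: leading byte 0x6F = 01101111 → 1-byte char #5 = 6F.
Offset 11: leading byte 0xDF = 11011111 → 2-byte char #6 = DF 83.
Leading byte 0xDF = 11011111 matches 110xxxxx → 2-byte sequence.
Byte 1: 0xDF = 11011111, payload 11111 (5 bits).
Byte 2: 0x83 = 10000011 (10xxxxxx ✓), payload 000011.
Concatenate: 11111000011 = 0x7C3 (11 bits → U+07C3).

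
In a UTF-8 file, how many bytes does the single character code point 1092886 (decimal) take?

4

U+10AD16 = 0x10AD16. UTF-8 uses 1 byte below 0x80, 2 below 0x800, 3 below 0x10000, 4 up to 0x10FFFF. 0x10AD16 is in U+10000–U+10FFFF → 4 bytes.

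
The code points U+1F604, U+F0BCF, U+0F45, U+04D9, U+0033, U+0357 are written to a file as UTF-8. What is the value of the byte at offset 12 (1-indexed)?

1-indexed offset 12 is 0-indexed offset 11.
U+1F604 → 4-byte form F0 9F 98 84 at offsets 0–3.
U+F0BCF → 4-byte form F3 B0 AF 8F at offsets 4–7.
U+0F45 → 3-byte form E0 BD 85 at offsets 8–10.
U+04D9 → 2-byte form D3 99 at offsets 11–12.
Offset 11 falls in char 4's range; it's byte 1 of D3 99 = 0xD3.

0xD3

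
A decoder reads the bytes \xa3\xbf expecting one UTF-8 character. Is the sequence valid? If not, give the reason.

invalid (continuation byte with no leading byte)

Byte 0xA3 = 10100011 has the form 10xxxxxx — a continuation byte — but there is no preceding leading byte.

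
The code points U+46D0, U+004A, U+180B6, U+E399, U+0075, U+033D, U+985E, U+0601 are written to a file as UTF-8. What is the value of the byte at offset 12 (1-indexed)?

0x75

1-indexed offset 12 is 0-indexed offset 11.
U+46D0 → 3-byte form E4 9B 90 at offsets 0–2.
U+004A → 1-byte form 4A at offsets 3–3.
U+180B6 → 4-byte form F0 98 82 B6 at offsets 4–7.
U+E399 → 3-byte form EE 8E 99 at offsets 8–10.
U+0075 → 1-byte form 75 at offsets 11–11.
Offset 11 falls in char 5's range; it's byte 1 of 75 = 0x75.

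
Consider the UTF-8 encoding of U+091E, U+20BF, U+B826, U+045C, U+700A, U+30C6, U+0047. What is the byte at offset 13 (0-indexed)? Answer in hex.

U+091E → 3-byte form E0 A4 9E at offsets 0–2.
U+20BF → 3-byte form E2 82 BF at offsets 3–5.
U+B826 → 3-byte form EB A0 A6 at offsets 6–8.
U+045C → 2-byte form D1 9C at offsets 9–10.
U+700A → 3-byte form E7 80 8A at offsets 11–13.
Offset 13 falls in char 5's range; it's byte 3 of E7 80 8A = 0x8A.

0x8A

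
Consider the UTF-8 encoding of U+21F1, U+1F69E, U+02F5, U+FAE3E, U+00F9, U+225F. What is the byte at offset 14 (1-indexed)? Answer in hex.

1-indexed offset 14 is 0-indexed offset 13.
U+21F1 → 3-byte form E2 87 B1 at offsets 0–2.
U+1F69E → 4-byte form F0 9F 9A 9E at offsets 3–6.
U+02F5 → 2-byte form CB B5 at offsets 7–8.
U+FAE3E → 4-byte form F3 BA B8 BE at offsets 9–12.
U+00F9 → 2-byte form C3 B9 at offsets 13–14.
Offset 13 falls in char 5's range; it's byte 1 of C3 B9 = 0xC3.

0xC3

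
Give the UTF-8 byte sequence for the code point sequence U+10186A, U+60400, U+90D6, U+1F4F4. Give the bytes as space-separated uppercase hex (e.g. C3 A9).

F4 81 A1 AA F1 A0 90 80 E9 83 96 F0 9F 93 B4

U+10186A: 4-byte form → F4 81 A1 AA.
U+60400: 4-byte form → F1 A0 90 80.
U+90D6: 3-byte form → E9 83 96.
U+1F4F4: 4-byte form → F0 9F 93 B4.
Concatenated (15 bytes): F4 81 A1 AA F1 A0 90 80 E9 83 96 F0 9F 93 B4.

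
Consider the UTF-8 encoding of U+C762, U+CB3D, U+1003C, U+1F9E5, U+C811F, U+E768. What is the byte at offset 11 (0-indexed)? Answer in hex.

U+C762 → 3-byte form EC 9D A2 at offsets 0–2.
U+CB3D → 3-byte form EC AC BD at offsets 3–5.
U+1003C → 4-byte form F0 90 80 BC at offsets 6–9.
U+1F9E5 → 4-byte form F0 9F A7 A5 at offsets 10–13.
Offset 11 falls in char 4's range; it's byte 2 of F0 9F A7 A5 = 0x9F.

0x9F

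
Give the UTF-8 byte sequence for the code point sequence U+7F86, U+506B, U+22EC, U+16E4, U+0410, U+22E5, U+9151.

U+7F86: 3-byte form → E7 BE 86.
U+506B: 3-byte form → E5 81 AB.
U+22EC: 3-byte form → E2 8B AC.
U+16E4: 3-byte form → E1 9B A4.
U+0410: 2-byte form → D0 90.
U+22E5: 3-byte form → E2 8B A5.
U+9151: 3-byte form → E9 85 91.
Concatenated (20 bytes): E7 BE 86 E5 81 AB E2 8B AC E1 9B A4 D0 90 E2 8B A5 E9 85 91.

E7 BE 86 E5 81 AB E2 8B AC E1 9B A4 D0 90 E2 8B A5 E9 85 91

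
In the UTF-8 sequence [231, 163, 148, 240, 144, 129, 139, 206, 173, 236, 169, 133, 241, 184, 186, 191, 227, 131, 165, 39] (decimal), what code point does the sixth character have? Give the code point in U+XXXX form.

U+30E5

Offset 0: leading byte 0xE7 = 11100111 → 3-byte char #1 = E7 A3 94.
Offset 3: leading byte 0xF0 = 11110000 → 4-byte char #2 = F0 90 81 8B.
Offset 7: leading byte 0xCE = 11001110 → 2-byte char #3 = CE AD.
Offset 9: leading byte 0xEC = 11101100 → 3-byte char #4 = EC A9 85.
Offset 12: leading byte 0xF1 = 11110001 → 4-byte char #5 = F1 B8 BA BF.
Offset 16: leading byte 0xE3 = 11100011 → 3-byte char #6 = E3 83 A5.
Leading byte 0xE3 = 11100011 matches 1110xxxx → 3-byte sequence.
Byte 1: 0xE3 = 11100011, payload 0011 (4 bits).
Byte 2: 0x83 = 10000011 (10xxxxxx ✓), payload 000011.
Byte 3: 0xA5 = 10100101 (10xxxxxx ✓), payload 100101.
Concatenate: 0011000011100101 = 0x30E5 (16 bits → U+30E5).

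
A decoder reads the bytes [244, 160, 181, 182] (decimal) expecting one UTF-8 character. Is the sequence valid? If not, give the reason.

Leading byte 0xF4 = 11110100 → 4-byte form.
Payload = 0x120D76, which exceeds U+10FFFF, the maximum Unicode code point. (Leading bytes F5–FF, or F4 followed by ≥ 0x90, are invalid.)

invalid (encodes a value above U+10FFFF)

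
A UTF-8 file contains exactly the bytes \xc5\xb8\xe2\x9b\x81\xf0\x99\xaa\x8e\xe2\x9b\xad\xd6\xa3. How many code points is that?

5

Byte at offset 0: 0xC5 = 11000101 → 2-byte char (#1). Advance 2.
Byte at offset 2: 0xE2 = 11100010 → 3-byte char (#2). Advance 3.
Byte at offset 5: 0xF0 = 11110000 → 4-byte char (#3). Advance 4.
Byte at offset 9: 0xE2 = 11100010 → 3-byte char (#4). Advance 3.
Byte at offset 12: 0xD6 = 11010110 → 2-byte char (#5). Advance 2.
Reached end at offset 14 after 5 code points.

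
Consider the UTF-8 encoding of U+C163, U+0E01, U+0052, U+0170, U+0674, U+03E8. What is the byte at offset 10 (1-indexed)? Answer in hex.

0xD9

1-indexed offset 10 is 0-indexed offset 9.
U+C163 → 3-byte form EC 85 A3 at offsets 0–2.
U+0E01 → 3-byte form E0 B8 81 at offsets 3–5.
U+0052 → 1-byte form 52 at offsets 6–6.
U+0170 → 2-byte form C5 B0 at offsets 7–8.
U+0674 → 2-byte form D9 B4 at offsets 9–10.
Offset 9 falls in char 5's range; it's byte 1 of D9 B4 = 0xD9.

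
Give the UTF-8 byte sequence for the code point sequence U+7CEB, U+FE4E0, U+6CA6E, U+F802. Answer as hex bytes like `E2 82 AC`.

U+7CEB: 3-byte form → E7 B3 AB.
U+FE4E0: 4-byte form → F3 BE 93 A0.
U+6CA6E: 4-byte form → F1 AC A9 AE.
U+F802: 3-byte form → EF A0 82.
Concatenated (14 bytes): E7 B3 AB F3 BE 93 A0 F1 AC A9 AE EF A0 82.

E7 B3 AB F3 BE 93 A0 F1 AC A9 AE EF A0 82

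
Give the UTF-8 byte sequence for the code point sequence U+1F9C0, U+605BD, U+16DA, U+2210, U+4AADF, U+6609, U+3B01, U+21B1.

F0 9F A7 80 F1 A0 96 BD E1 9B 9A E2 88 90 F1 8A AB 9F E6 98 89 E3 AC 81 E2 86 B1

U+1F9C0: 4-byte form → F0 9F A7 80.
U+605BD: 4-byte form → F1 A0 96 BD.
U+16DA: 3-byte form → E1 9B 9A.
U+2210: 3-byte form → E2 88 90.
U+4AADF: 4-byte form → F1 8A AB 9F.
U+6609: 3-byte form → E6 98 89.
U+3B01: 3-byte form → E3 AC 81.
U+21B1: 3-byte form → E2 86 B1.
Concatenated (27 bytes): F0 9F A7 80 F1 A0 96 BD E1 9B 9A E2 88 90 F1 8A AB 9F E6 98 89 E3 AC 81 E2 86 B1.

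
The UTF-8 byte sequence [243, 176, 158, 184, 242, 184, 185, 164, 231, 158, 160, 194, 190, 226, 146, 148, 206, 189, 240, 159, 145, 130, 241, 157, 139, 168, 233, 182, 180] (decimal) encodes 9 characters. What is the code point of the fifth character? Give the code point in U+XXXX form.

U+2494

Offset 0: leading byte 0xF3 = 11110011 → 4-byte char #1 = F3 B0 9E B8.
Offset 4: leading byte 0xF2 = 11110010 → 4-byte char #2 = F2 B8 B9 A4.
Offset 8: leading byte 0xE7 = 11100111 → 3-byte char #3 = E7 9E A0.
Offset 11: leading byte 0xC2 = 11000010 → 2-byte char #4 = C2 BE.
Offset 13: leading byte 0xE2 = 11100010 → 3-byte char #5 = E2 92 94.
Leading byte 0xE2 = 11100010 matches 1110xxxx → 3-byte sequence.
Byte 1: 0xE2 = 11100010, payload 0010 (4 bits).
Byte 2: 0x92 = 10010010 (10xxxxxx ✓), payload 010010.
Byte 3: 0x94 = 10010100 (10xxxxxx ✓), payload 010100.
Concatenate: 0010010010010100 = 0x2494 (16 bits → U+2494).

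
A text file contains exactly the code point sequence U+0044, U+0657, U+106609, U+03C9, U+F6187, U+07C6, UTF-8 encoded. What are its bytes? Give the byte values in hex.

44 D9 97 F4 86 98 89 CF 89 F3 B6 86 87 DF 86

U+0044: 1-byte form → 44.
U+0657: 2-byte form → D9 97.
U+106609: 4-byte form → F4 86 98 89.
U+03C9: 2-byte form → CF 89.
U+F6187: 4-byte form → F3 B6 86 87.
U+07C6: 2-byte form → DF 86.
Concatenated (15 bytes): 44 D9 97 F4 86 98 89 CF 89 F3 B6 86 87 DF 86.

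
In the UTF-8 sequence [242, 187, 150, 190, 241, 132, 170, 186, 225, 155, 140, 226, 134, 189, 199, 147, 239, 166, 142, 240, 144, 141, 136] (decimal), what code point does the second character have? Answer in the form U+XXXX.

Offset 0: leading byte 0xF2 = 11110010 → 4-byte char #1 = F2 BB 96 BE.
Offset 4: leading byte 0xF1 = 11110001 → 4-byte char #2 = F1 84 AA BA.
Leading byte 0xF1 = 11110001 matches 11110xxx → 4-byte sequence.
Byte 1: 0xF1 = 11110001, payload 001 (3 bits).
Byte 2: 0x84 = 10000100 (10xxxxxx ✓), payload 000100.
Byte 3: 0xAA = 10101010 (10xxxxxx ✓), payload 101010.
Byte 4: 0xBA = 10111010 (10xxxxxx ✓), payload 111010.
Concatenate: 001000100101010111010 = 0x44ABA (21 bits → U+44ABA).

U+44ABA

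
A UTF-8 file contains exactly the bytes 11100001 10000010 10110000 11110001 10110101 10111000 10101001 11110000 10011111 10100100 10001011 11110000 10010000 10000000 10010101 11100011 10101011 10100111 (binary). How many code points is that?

Byte at offset 0: 0xE1 = 11100001 → 3-byte char (#1). Advance 3.
Byte at offset 3: 0xF1 = 11110001 → 4-byte char (#2). Advance 4.
Byte at offset 7: 0xF0 = 11110000 → 4-byte char (#3). Advance 4.
Byte at offset 11: 0xF0 = 11110000 → 4-byte char (#4). Advance 4.
Byte at offset 15: 0xE3 = 11100011 → 3-byte char (#5). Advance 3.
Reached end at offset 18 after 5 code points.

5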